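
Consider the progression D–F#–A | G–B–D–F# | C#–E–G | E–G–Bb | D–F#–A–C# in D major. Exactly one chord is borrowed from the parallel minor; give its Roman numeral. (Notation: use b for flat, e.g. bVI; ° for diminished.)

ii°

In D major the diatonic chords are D, Em, F#m, G, A, Bm, C#dim. D–F#–A = D, G–B–D–F# = Gmaj7, C#–E–G = C#dim and D–F#–A–C# = Dmaj7 are all diatonic. But E–G–Bb is foreign: the diatonic ii on degree 2 is Em, whereas Edim comes from D minor. It is labeled ii°.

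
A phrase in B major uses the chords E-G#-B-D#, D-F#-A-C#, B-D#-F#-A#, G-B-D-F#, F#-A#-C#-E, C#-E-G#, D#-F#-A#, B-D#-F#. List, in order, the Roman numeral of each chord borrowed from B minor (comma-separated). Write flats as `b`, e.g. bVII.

In B major the diatonic chords are B, C#m, D#m, E, F#, G#m, A#dim. E–G#–B–D# = Emaj7, B–D#–F#–A# = Bmaj7, F#–A#–C#–E = F#7, C#–E–G# = C#m, D#–F#–A# = D#m and B–D#–F# = B all belong to that set. D–F#–A–C# doesn't fit — on degree 3 B major would have D#m (iii). Dmaj7 is the degree-3 chord of B minor, so it is the borrowed bIIImaj7. G–B–D–F# is not: scale degree 6 in B major carries G#m (vi). In B minor the chord on that degree is Gmaj7, so here it functions as bVImaj7, borrowed from the parallel minor.

bIIImaj7, bVImaj7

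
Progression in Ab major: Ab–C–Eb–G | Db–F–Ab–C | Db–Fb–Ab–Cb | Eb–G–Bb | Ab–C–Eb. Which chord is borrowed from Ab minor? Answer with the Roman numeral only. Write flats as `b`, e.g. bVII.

iv7

In Ab major the diatonic chords are Ab, Bbm, Cm, Db, Eb, Fm, Gdim. Ab–C–Eb–G = Abmaj7, Db–F–Ab–C = Dbmaj7, Eb–G–Bb = Eb and Ab–C–Eb = Ab are all diatonic. But Db–Fb–Ab–Cb is foreign: the diatonic IV on degree 4 is Db, whereas Dbm7 comes from Ab minor. It is labeled iv7.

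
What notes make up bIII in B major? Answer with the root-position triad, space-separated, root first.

bIII is built on the lowered scale degree 3. In B major degree 3 is D#; lowered it becomes D. Stacking thirds in B minor on D gives D–F#–A.

D F# A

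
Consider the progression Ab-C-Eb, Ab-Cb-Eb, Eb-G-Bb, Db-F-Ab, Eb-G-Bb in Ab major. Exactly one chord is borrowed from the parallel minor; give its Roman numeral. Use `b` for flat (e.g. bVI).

The diatonic triads in Ab major are Ab, Bbm, Cm, Db, Eb, Fm, Gdim. Ab–C–Eb = Ab, Eb–G–Bb = Eb and Db–F–Ab = Db all belong to that set. But Ab–Cb–Eb is foreign: the diatonic I on degree 1 is Ab, whereas Abm comes from Ab minor. It is labeled i.

i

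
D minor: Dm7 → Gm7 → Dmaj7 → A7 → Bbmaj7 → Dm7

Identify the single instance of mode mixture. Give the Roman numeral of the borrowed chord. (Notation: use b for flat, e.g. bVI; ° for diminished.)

D minor has the diatonic set Dm, Edim, F, Gm, A, Bb, C (with V from harmonic minor). Of the given chords, Dm7, Gm7, A7 and Bbmaj7 are diatonic. Dmaj7 (D–F#–A–C#) is not: scale degree 1 in D minor carries Dm (i). In D major the chord on that degree is Dmaj7, so here it functions as Imaj7, borrowed from the parallel major.

Imaj7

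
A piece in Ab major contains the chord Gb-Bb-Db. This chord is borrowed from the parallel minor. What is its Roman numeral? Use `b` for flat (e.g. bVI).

bVII

In Ab major scale degree 7 is G; Gb is its lowered form, from Ab minor. Diatonically Ab major has Gdim (vii°) on that degree; Gb–Bb–Db is instead the major chord native to Ab minor, so it takes the label bVII.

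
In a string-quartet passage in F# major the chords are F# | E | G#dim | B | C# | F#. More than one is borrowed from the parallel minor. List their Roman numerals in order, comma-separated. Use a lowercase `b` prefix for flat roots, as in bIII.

In F# major the diatonic chords are F#, G#m, A#m, B, C#, D#m, E#dim. F#, B and C# all belong to that set. But E (E–G#–B) is foreign: the diatonic vii° on degree 7 is E#dim, whereas E comes from F# minor. It is labeled bVII. But G#dim (G#–B–D) is foreign: the diatonic ii on degree 2 is G#m, whereas G#dim comes from F# minor. It is labeled ii°.

bVII, ii°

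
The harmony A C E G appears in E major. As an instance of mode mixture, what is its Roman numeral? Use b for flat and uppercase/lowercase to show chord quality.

iv7

A is scale degree 4 in E major. A–C–E–G is a minor-seventh chord — the form found in E minor, not the diatonic IV (A). Borrowed into E major it is written iv7.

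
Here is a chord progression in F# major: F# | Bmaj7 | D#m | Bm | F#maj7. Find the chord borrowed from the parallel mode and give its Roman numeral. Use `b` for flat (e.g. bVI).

iv

The diatonic triads in F# major are F#, G#m, A#m, B, C#, D#m, E#dim. F#, Bmaj7, D#m and F#maj7 are all diatonic. But Bm (B–D–F#) is foreign: the diatonic IV on degree 4 is B, whereas Bm comes from F# minor. It is labeled iv.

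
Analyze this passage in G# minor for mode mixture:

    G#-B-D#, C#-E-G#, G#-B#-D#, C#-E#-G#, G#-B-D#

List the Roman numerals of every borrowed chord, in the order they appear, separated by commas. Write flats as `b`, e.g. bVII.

G# minor has the diatonic set G#m, A#dim, B, C#m, D#, E, F# (with V from harmonic minor). G#–B–D# = G#m and C#–E–G# = C#m both belong to that set. But G#–B#–D# is foreign: the diatonic i on degree 1 is G#m, whereas G# comes from G# major. It is labeled I. But C#–E#–G# is foreign: the diatonic iv on degree 4 is C#m, whereas C# comes from G# major. It is labeled IV.

I, IV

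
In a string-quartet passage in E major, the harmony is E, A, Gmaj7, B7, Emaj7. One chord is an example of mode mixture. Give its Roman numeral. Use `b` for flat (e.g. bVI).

bIIImaj7

The diatonic triads in E major are E, F#m, G#m, A, B, C#m, D#dim. Of the given chords, E, A, B7 and Emaj7 are diatonic. Gmaj7 (G–B–D–F#) doesn't fit — on degree 3 E major would have G#m (iii). Gmaj7 is the degree-3 chord of E minor, so it is the borrowed bIIImaj7.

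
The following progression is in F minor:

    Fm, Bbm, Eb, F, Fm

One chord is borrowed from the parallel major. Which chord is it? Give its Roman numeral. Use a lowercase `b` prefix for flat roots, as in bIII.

I

In F minor (with V from harmonic minor) the diatonic chords are Fm, Gdim, Ab, Bbm, C, Db, Eb. Of the given chords, Fm, Bbm and Eb are diatonic. F (F–A–C) doesn't fit — on degree 1 F minor would have Fm (i). F is the degree-1 chord of F major, so it is the borrowed I.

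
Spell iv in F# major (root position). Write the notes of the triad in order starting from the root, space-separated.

The root, B, is scale degree 4 — the same note in F# major and F# minor; only the chord quality changes. Stacking thirds in F# minor on B gives B–D–F#.

B D F#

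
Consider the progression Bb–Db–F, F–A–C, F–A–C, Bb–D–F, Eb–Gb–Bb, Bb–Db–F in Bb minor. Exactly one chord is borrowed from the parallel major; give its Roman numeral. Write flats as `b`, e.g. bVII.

I

Bb minor has the diatonic set Bbm, Cdim, Db, Ebm, F, Gb, Ab (with V from harmonic minor). Bb–Db–F = Bbm, F–A–C = F and Eb–Gb–Bb = Ebm all belong to that set. Bb–D–F is not: scale degree 1 in Bb minor carries Bbm (i). In Bb major the chord on that degree is Bb, so here it functions as I, borrowed from the parallel major.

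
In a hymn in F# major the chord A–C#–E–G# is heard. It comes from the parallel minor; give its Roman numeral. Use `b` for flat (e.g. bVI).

bIIImaj7

A is the lowered form of scale degree 3 in F# major (the diatonic degree 3 is A#). A–C#–E–G# is a major-seventh chord — the form found in F# minor, not the diatonic iii (A#m). Borrowed into F# major it is written bIIImaj7.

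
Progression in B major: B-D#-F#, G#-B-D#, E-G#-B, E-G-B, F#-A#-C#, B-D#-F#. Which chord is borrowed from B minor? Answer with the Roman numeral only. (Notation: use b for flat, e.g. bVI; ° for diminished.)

The diatonic triads in B major are B, C#m, D#m, E, F#, G#m, A#dim. B–D#–F# = B, G#–B–D# = G#m, E–G#–B = E and F#–A#–C# = F# are all diatonic. But E–G–B is foreign: the diatonic IV on degree 4 is E, whereas Em comes from B minor. It is labeled iv.

iv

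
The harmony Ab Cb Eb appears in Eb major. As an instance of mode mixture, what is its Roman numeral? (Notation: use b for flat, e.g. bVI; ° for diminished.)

iv

Ab is scale degree 4 in Eb major. Diatonically Eb major has Ab (IV) on that degree; Ab–Cb–Eb is instead the minor chord native to Eb minor, so it takes the label iv.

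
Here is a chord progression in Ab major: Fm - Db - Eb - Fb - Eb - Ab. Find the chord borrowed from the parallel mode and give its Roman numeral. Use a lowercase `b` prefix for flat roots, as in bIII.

In Ab major the diatonic chords are Ab, Bbm, Cm, Db, Eb, Fm, Gdim. Fm, Db, Eb and Ab all belong to that set. But Fb (Fb–Ab–Cb) is foreign: the diatonic vi on degree 6 is Fm, whereas Fb comes from Ab minor. It is labeled bVI.

bVI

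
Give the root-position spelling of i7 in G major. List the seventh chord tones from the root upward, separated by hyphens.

G-Bb-D-F

The root, G, is scale degree 1 — the same note in G major and G minor; only the chord quality changes. Building the minor-seventh chord from the parallel minor on G: G–Bb–D–F.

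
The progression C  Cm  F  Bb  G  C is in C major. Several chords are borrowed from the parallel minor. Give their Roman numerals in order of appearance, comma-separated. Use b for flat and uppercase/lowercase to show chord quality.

C major has the diatonic set C, Dm, Em, F, G, Am, Bdim. Of the given chords, C, F and G are diatonic. Cm (C–Eb–G) is not: scale degree 1 in C major carries C (I). In C minor the chord on that degree is Cm, so here it functions as i, borrowed from the parallel minor. Bb (Bb–D–F) is not: scale degree 7 in C major carries Bdim (vii°). In C minor the chord on that degree is Bb, so here it functions as bVII, borrowed from the parallel minor.

i, bVII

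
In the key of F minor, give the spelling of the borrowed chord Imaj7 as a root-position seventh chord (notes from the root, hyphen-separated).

F-A-C-E

Imaj7 is built on scale degree 1, which is F in both F minor and its parallel. In F major the chord on F is F–A–C–E.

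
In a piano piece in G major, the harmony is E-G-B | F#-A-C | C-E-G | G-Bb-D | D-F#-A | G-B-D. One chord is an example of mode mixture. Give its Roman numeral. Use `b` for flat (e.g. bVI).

i

The diatonic triads in G major are G, Am, Bm, C, D, Em, F#dim. Of the given chords, E–G–B = Em, F#–A–C = F#dim, C–E–G = C, D–F#–A = D and G–B–D = G are diatonic. But G–Bb–D is foreign: the diatonic I on degree 1 is G, whereas Gm comes from G minor. It is labeled i.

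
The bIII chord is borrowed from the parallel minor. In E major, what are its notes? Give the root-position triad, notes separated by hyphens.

The root of bIII is the lowered 3rd degree: G# becomes G. Stacking thirds in E minor on G gives G–B–D.

G-B-D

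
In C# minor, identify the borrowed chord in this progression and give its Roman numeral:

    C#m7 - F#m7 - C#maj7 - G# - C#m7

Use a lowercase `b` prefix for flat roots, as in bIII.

Imaj7

The diatonic triads in C# minor (with V from harmonic minor) are C#m, D#dim, E, F#m, G#, A, B. C#m7, F#m7 and G# all belong to that set. But C#maj7 (C#–E#–G#–B#) is foreign: the diatonic i on degree 1 is C#m, whereas C#maj7 comes from C# major. It is labeled Imaj7.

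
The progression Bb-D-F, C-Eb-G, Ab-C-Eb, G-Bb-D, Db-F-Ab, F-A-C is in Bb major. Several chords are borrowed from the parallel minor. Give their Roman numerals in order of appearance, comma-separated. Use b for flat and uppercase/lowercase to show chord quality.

The diatonic triads in Bb major are Bb, Cm, Dm, Eb, F, Gm, Adim. Bb–D–F = Bb, C–Eb–G = Cm, G–Bb–D = Gm and F–A–C = F all belong to that set. But Ab–C–Eb is foreign: the diatonic vii° on degree 7 is Adim, whereas Ab comes from Bb minor. It is labeled bVII. Db–F–Ab is not: scale degree 3 in Bb major carries Dm (iii). In Bb minor the chord on that degree is Db, so here it functions as bIII, borrowed from the parallel minor.

bVII, bIII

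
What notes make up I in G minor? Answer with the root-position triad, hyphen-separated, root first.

G-B-D

The root, G, is scale degree 1 — the same note in G minor and G major; only the chord quality changes. Stacking thirds in G major on G gives G–B–D.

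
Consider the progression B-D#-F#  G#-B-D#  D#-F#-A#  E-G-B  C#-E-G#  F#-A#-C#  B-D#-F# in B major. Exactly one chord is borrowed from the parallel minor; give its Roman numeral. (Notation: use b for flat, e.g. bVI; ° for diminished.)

iv

In B major the diatonic chords are B, C#m, D#m, E, F#, G#m, A#dim. B–D#–F# = B, G#–B–D# = G#m, D#–F#–A# = D#m, C#–E–G# = C#m and F#–A#–C# = F# all belong to that set. But E–G–B is foreign: the diatonic IV on degree 4 is E, whereas Em comes from B minor. It is labeled iv.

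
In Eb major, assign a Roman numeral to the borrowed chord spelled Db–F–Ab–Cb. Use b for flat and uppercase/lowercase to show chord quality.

Db is the lowered form of scale degree 7 in Eb major (the diatonic degree 7 is D). The diatonic chord on degree 7 would be Ddim (vii°), but Db–F–Ab–Cb is the dominant-seventh chord from Eb minor. As a borrowed chord it is labeled bVII7.

bVII7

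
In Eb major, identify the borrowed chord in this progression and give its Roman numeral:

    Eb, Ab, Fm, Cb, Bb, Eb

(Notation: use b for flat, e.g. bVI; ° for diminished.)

bVI

The diatonic triads in Eb major are Eb, Fm, Gm, Ab, Bb, Cm, Ddim. Eb, Ab, Fm and Bb all belong to that set. Cb (Cb–Eb–Gb) is not: scale degree 6 in Eb major carries Cm (vi). In Eb minor the chord on that degree is Cb, so here it functions as bVI, borrowed from the parallel minor.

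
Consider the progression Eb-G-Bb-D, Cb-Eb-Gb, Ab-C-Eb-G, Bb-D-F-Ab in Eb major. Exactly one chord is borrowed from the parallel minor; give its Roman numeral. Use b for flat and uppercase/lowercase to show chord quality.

In Eb major the diatonic chords are Eb, Fm, Gm, Ab, Bb, Cm, Ddim. Eb–G–Bb–D = Ebmaj7, Ab–C–Eb–G = Abmaj7 and Bb–D–F–Ab = Bb7 are all diatonic. Cb–Eb–Gb doesn't fit — on degree 6 Eb major would have Cm (vi). Cb is the degree-6 chord of Eb minor, so it is the borrowed bVI.

bVI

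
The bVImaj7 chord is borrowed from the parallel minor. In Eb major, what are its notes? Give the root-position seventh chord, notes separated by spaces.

bVImaj7 is built on the lowered scale degree 6. In Eb major degree 6 is C; lowered it becomes Cb. Stacking thirds in Eb minor on Cb gives Cb–Eb–Gb–Bb.

Cb Eb Gb Bb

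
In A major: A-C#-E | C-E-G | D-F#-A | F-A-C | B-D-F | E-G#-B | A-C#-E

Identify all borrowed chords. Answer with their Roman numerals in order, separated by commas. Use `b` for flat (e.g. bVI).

bIII, bVI, ii°

A major has the diatonic set A, Bm, C#m, D, E, F#m, G#dim. A–C#–E = A, D–F#–A = D and E–G#–B = E all belong to that set. C–E–G doesn't fit — on degree 3 A major would have C#m (iii). C is the degree-3 chord of A minor, so it is the borrowed bIII. F–A–C is not: scale degree 6 in A major carries F#m (vi). In A minor the chord on that degree is F, so here it functions as bVI, borrowed from the parallel minor. B–D–F doesn't fit — on degree 2 A major would have Bm (ii). Bdim is the degree-2 chord of A minor, so it is the borrowed ii°.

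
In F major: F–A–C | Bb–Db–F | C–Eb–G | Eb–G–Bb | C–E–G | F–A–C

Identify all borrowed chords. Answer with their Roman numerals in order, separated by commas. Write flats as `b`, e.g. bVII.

In F major the diatonic chords are F, Gm, Am, Bb, C, Dm, Edim. F–A–C = F and C–E–G = C both belong to that set. Bb–Db–F doesn't fit — on degree 4 F major would have Bb (IV). Bbm is the degree-4 chord of F minor, so it is the borrowed iv. But C–Eb–G is foreign: the diatonic V on degree 5 is C, whereas Cm comes from F minor. It is labeled v. Eb–G–Bb doesn't fit — on degree 7 F major would have Edim (vii°). Eb is the degree-7 chord of F minor, so it is the borrowed bVII.

iv, v, bVII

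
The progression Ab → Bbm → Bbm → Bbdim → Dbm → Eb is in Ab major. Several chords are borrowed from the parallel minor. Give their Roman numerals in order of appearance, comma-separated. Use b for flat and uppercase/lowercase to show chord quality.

ii°, iv

Ab major has the diatonic set Ab, Bbm, Cm, Db, Eb, Fm, Gdim. Of the given chords, Ab, Bbm and Eb are diatonic. But Bbdim (Bb–Db–Fb) is foreign: the diatonic ii on degree 2 is Bbm, whereas Bbdim comes from Ab minor. It is labeled ii°. But Dbm (Db–Fb–Ab) is foreign: the diatonic IV on degree 4 is Db, whereas Dbm comes from Ab minor. It is labeled iv.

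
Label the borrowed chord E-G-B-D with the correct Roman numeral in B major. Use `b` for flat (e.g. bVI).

The root E is the diatonic 4th degree of B major; the borrowing shows in the chord quality. The diatonic chord on degree 4 would be E (IV), but E–G–B–D is the minor-seventh chord from B minor. As a borrowed chord it is labeled iv7.

iv7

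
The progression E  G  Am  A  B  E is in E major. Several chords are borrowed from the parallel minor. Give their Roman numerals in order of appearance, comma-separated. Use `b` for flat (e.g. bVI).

In E major the diatonic chords are E, F#m, G#m, A, B, C#m, D#dim. E, A and B are all diatonic. G (G–B–D) is not: scale degree 3 in E major carries G#m (iii). In E minor the chord on that degree is G, so here it functions as bIII, borrowed from the parallel minor. Am (A–C–E) is not: scale degree 4 in E major carries A (IV). In E minor the chord on that degree is Am, so here it functions as iv, borrowed from the parallel minor.

bIII, iv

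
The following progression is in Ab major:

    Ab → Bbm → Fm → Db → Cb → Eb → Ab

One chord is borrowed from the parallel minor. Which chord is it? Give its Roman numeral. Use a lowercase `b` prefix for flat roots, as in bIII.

bIII

Ab major has the diatonic set Ab, Bbm, Cm, Db, Eb, Fm, Gdim. Ab, Bbm, Fm, Db and Eb are all diatonic. But Cb (Cb–Eb–Gb) is foreign: the diatonic iii on degree 3 is Cm, whereas Cb comes from Ab minor. It is labeled bIII.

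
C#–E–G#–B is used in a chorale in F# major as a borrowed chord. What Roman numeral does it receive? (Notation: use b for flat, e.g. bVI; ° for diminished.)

The root C# is the diatonic 5th degree of F# major; the borrowing shows in the chord quality. Diatonically F# major has C# (V) on that degree; C#–E–G#–B is instead the minor-seventh chord native to F# minor, so it takes the label v7.

v7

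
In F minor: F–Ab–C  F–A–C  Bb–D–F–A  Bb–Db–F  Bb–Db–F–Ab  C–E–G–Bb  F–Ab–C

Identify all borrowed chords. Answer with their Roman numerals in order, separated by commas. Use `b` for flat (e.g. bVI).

The diatonic triads in F minor (with V from harmonic minor) are Fm, Gdim, Ab, Bbm, C, Db, Eb. F–Ab–C = Fm, Bb–Db–F = Bbm, Bb–Db–F–Ab = Bbm7 and C–E–G–Bb = C7 are all diatonic. F–A–C doesn't fit — on degree 1 F minor would have Fm (i). F is the degree-1 chord of F major, so it is the borrowed I. Bb–D–F–A is not: scale degree 4 in F minor carries Bbm (iv). In F major the chord on that degree is Bbmaj7, so here it functions as IVmaj7, borrowed from the parallel major.

I, IVmaj7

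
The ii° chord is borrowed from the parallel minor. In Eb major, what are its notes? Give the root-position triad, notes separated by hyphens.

F-Ab-Cb

ii° is built on scale degree 2, which is F in both Eb major and its parallel. In Eb minor the chord on F is F–Ab–Cb.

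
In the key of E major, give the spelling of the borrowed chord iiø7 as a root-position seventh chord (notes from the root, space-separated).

iiø7 is built on scale degree 2, which is F# in both E major and its parallel. In E minor the chord on F# is F#–A–C–E.

F# A C E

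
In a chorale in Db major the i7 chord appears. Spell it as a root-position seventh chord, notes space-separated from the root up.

Db Fb Ab Cb

The root, Db, is scale degree 1 — the same note in Db major and Db minor; only the chord quality changes. Stacking thirds in Db minor on Db gives Db–Fb–Ab–Cb.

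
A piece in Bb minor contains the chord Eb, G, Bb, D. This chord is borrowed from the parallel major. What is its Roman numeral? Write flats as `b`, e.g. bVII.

IVmaj7

The root Eb is the diatonic 4th degree of Bb minor; the borrowing shows in the chord quality. Eb–G–Bb–D is a major-seventh chord — the form found in Bb major, not the diatonic iv (Ebm). Borrowed into Bb minor it is written IVmaj7.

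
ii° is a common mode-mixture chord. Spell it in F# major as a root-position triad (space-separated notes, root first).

G# B D

The root, G#, is scale degree 2 — the same note in F# major and F# minor; only the chord quality changes. Stacking thirds in F# minor on G# gives G#–B–D.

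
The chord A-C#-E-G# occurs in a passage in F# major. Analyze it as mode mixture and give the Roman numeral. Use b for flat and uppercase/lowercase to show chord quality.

The root A is the lowered 3rd scale degree — diatonically F# major has A# there. Diatonically F# major has A#m (iii) on that degree; A–C#–E–G# is instead the major-seventh chord native to F# minor, so it takes the label bIIImaj7.

bIIImaj7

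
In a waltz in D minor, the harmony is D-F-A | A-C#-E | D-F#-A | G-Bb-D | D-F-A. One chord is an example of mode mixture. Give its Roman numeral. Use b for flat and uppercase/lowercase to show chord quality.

I

The diatonic triads in D minor (with V from harmonic minor) are Dm, Edim, F, Gm, A, Bb, C. Of the given chords, D–F–A = Dm, A–C#–E = A and G–Bb–D = Gm are diatonic. But D–F#–A is foreign: the diatonic i on degree 1 is Dm, whereas D comes from D major. It is labeled I.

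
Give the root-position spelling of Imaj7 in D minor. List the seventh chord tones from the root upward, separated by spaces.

D F# A C#

The root, D, is scale degree 1 — the same note in D minor and D major; only the chord quality changes. Stacking thirds in D major on D gives D–F#–A–C#.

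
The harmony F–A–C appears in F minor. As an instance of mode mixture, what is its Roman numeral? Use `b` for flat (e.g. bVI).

I

The root F is the diatonic 1st degree of F minor; the borrowing shows in the chord quality. F–A–C is a major chord — the form found in F major, not the diatonic i (Fm). Borrowed into F minor it is written I.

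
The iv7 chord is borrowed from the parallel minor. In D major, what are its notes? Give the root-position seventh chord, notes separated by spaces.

G Bb D F

The root, G, is scale degree 4 — the same note in D major and D minor; only the chord quality changes. In D minor the chord on G is G–Bb–D–F.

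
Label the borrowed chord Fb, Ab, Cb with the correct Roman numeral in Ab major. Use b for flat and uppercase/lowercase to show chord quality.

Fb is the lowered form of scale degree 6 in Ab major (the diatonic degree 6 is F). The diatonic chord on degree 6 would be Fm (vi), but Fb–Ab–Cb is the major chord from Ab minor. As a borrowed chord it is labeled bVI.

bVI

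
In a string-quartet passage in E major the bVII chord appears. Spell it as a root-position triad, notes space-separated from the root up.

The root of bVII is the lowered 7th degree: D# becomes D. In E minor the chord on D is D–F#–A.

D F# A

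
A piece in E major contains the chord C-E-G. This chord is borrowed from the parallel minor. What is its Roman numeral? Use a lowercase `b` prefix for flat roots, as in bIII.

The root C is the lowered 6th scale degree — diatonically E major has C# there. C–E–G is a major chord — the form found in E minor, not the diatonic vi (C#m). Borrowed into E major it is written bVI.

bVI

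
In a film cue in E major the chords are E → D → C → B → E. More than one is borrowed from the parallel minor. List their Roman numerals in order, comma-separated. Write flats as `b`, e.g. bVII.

E major has the diatonic set E, F#m, G#m, A, B, C#m, D#dim. E and B are both diatonic. D (D–F#–A) doesn't fit — on degree 7 E major would have D#dim (vii°). D is the degree-7 chord of E minor, so it is the borrowed bVII. C (C–E–G) doesn't fit — on degree 6 E major would have C#m (vi). C is the degree-6 chord of E minor, so it is the borrowed bVI.

bVII, bVI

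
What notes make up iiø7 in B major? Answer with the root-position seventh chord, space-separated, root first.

C# E G B

iiø7 is built on scale degree 2, which is C# in both B major and its parallel. Stacking thirds in B minor on C# gives C#–E–G–B.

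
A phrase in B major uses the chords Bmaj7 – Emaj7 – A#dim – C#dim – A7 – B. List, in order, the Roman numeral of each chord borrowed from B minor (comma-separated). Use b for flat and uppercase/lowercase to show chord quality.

ii°, bVII7

In B major the diatonic chords are B, C#m, D#m, E, F#, G#m, A#dim. Of the given chords, Bmaj7, Emaj7, A#dim and B are diatonic. But C#dim (C#–E–G) is foreign: the diatonic ii on degree 2 is C#m, whereas C#dim comes from B minor. It is labeled ii°. A7 (A–C#–E–G) doesn't fit — on degree 7 B major would have A#dim (vii°). A7 is the degree-7 chord of B minor, so it is the borrowed bVII7.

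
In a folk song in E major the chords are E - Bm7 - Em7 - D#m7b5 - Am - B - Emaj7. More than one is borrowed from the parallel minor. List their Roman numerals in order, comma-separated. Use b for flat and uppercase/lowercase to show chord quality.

E major has the diatonic set E, F#m, G#m, A, B, C#m, D#dim. E, D#m7b5, B and Emaj7 are all diatonic. Bm7 (B–D–F#–A) is not: scale degree 5 in E major carries B (V). In E minor the chord on that degree is Bm7, so here it functions as v7, borrowed from the parallel minor. But Em7 (E–G–B–D) is foreign: the diatonic I on degree 1 is E, whereas Em7 comes from E minor. It is labeled i7. But Am (A–C–E) is foreign: the diatonic IV on degree 4 is A, whereas Am comes from E minor. It is labeled iv.

v7, i7, iv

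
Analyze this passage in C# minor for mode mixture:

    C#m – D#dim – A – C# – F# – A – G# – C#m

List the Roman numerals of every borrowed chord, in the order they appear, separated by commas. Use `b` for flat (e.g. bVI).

The diatonic triads in C# minor (with V from harmonic minor) are C#m, D#dim, E, F#m, G#, A, B. C#m, D#dim, A and G# all belong to that set. But C# (C#–E#–G#) is foreign: the diatonic i on degree 1 is C#m, whereas C# comes from C# major. It is labeled I. F# (F#–A#–C#) is not: scale degree 4 in C# minor carries F#m (iv). In C# major the chord on that degree is F#, so here it functions as IV, borrowed from the parallel major.

I, IV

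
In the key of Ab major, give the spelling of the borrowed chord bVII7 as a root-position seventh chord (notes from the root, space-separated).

Gb Bb Db Fb

Scale degree 7 in Ab major is G. bVII7 uses the lowered form, Gb, taken from Ab minor. In Ab minor the chord on Gb is Gb–Bb–Db–Fb.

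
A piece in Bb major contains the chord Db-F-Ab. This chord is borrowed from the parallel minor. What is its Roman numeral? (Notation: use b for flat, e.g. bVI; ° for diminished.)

The root Db is the lowered 3rd scale degree — diatonically Bb major has D there. Db–F–Ab is a major chord — the form found in Bb minor, not the diatonic iii (Dm). Borrowed into Bb major it is written bIII.

bIII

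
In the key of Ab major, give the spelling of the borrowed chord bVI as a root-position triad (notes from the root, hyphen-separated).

Scale degree 6 in Ab major is F. bVI uses the lowered form, Fb, taken from Ab minor. Building the major chord from the parallel minor on Fb: Fb–Ab–Cb.

Fb-Ab-Cb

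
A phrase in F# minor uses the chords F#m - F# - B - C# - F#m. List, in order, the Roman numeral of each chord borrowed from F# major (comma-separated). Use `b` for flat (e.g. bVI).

I, IV

In F# minor (with V from harmonic minor) the diatonic chords are F#m, G#dim, A, Bm, C#, D, E. F#m and C# are both diatonic. But F# (F#–A#–C#) is foreign: the diatonic i on degree 1 is F#m, whereas F# comes from F# major. It is labeled I. But B (B–D#–F#) is foreign: the diatonic iv on degree 4 is Bm, whereas B comes from F# major. It is labeled IV.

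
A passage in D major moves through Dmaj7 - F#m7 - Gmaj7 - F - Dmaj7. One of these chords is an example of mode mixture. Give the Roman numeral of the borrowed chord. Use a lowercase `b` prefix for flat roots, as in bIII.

bIII

In D major the diatonic chords are D, Em, F#m, G, A, Bm, C#dim. Of the given chords, Dmaj7, F#m7 and Gmaj7 are diatonic. F (F–A–C) doesn't fit — on degree 3 D major would have F#m (iii). F is the degree-3 chord of D minor, so it is the borrowed bIII.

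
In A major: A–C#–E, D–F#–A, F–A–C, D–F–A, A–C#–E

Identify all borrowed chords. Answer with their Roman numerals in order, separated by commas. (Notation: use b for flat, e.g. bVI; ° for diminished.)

The diatonic triads in A major are A, Bm, C#m, D, E, F#m, G#dim. Of the given chords, A–C#–E = A and D–F#–A = D are diatonic. F–A–C is not: scale degree 6 in A major carries F#m (vi). In A minor the chord on that degree is F, so here it functions as bVI, borrowed from the parallel minor. But D–F–A is foreign: the diatonic IV on degree 4 is D, whereas Dm comes from A minor. It is labeled iv.

bVI, iv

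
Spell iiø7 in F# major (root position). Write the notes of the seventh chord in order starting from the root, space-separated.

G# B D F#

iiø7 is built on scale degree 2, which is G# in both F# major and its parallel. Building the half-diminished-seventh chord from the parallel minor on G#: G#–B–D–F#.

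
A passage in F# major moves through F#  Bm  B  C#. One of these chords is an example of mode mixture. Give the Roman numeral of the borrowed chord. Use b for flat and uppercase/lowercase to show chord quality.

iv

The diatonic triads in F# major are F#, G#m, A#m, B, C#, D#m, E#dim. Of the given chords, F#, B and C# are diatonic. But Bm (B–D–F#) is foreign: the diatonic IV on degree 4 is B, whereas Bm comes from F# minor. It is labeled iv.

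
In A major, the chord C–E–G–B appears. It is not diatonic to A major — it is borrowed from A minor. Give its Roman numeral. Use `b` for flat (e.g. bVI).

In A major scale degree 3 is C#; C is its lowered form, from A minor. Diatonically A major has C#m (iii) on that degree; C–E–G–B is instead the major-seventh chord native to A minor, so it takes the label bIIImaj7.

bIIImaj7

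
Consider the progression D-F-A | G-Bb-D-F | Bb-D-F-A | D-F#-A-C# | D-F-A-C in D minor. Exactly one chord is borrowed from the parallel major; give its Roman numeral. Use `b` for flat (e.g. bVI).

Imaj7

In D minor (with V from harmonic minor) the diatonic chords are Dm, Edim, F, Gm, A, Bb, C. D–F–A = Dm, G–Bb–D–F = Gm7, Bb–D–F–A = Bbmaj7 and D–F–A–C = Dm7 are all diatonic. D–F#–A–C# is not: scale degree 1 in D minor carries Dm (i). In D major the chord on that degree is Dmaj7, so here it functions as Imaj7, borrowed from the parallel major.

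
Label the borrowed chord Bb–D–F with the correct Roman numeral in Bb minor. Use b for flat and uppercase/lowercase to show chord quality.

I

Bb is scale degree 1 in Bb minor. Diatonically Bb minor has Bbm (i) on that degree; Bb–D–F is instead the major chord native to Bb major, so it takes the label I.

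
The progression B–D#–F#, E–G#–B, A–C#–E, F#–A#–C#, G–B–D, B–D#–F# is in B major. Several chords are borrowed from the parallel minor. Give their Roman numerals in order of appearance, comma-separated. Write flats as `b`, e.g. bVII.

bVII, bVI

The diatonic triads in B major are B, C#m, D#m, E, F#, G#m, A#dim. B–D#–F# = B, E–G#–B = E and F#–A#–C# = F# are all diatonic. A–C#–E doesn't fit — on degree 7 B major would have A#dim (vii°). A is the degree-7 chord of B minor, so it is the borrowed bVII. But G–B–D is foreign: the diatonic vi on degree 6 is G#m, whereas G comes from B minor. It is labeled bVI.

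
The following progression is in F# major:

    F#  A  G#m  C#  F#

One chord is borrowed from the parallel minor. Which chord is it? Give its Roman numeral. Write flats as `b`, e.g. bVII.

bIII

F# major has the diatonic set F#, G#m, A#m, B, C#, D#m, E#dim. F#, G#m and C# are all diatonic. A (A–C#–E) is not: scale degree 3 in F# major carries A#m (iii). In F# minor the chord on that degree is A, so here it functions as bIII, borrowed from the parallel minor.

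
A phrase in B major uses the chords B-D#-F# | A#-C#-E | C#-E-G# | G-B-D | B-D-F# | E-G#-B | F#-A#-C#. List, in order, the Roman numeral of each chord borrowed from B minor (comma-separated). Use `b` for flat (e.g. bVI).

In B major the diatonic chords are B, C#m, D#m, E, F#, G#m, A#dim. B–D#–F# = B, A#–C#–E = A#dim, C#–E–G# = C#m, E–G#–B = E and F#–A#–C# = F# all belong to that set. But G–B–D is foreign: the diatonic vi on degree 6 is G#m, whereas G comes from B minor. It is labeled bVI. But B–D–F# is foreign: the diatonic I on degree 1 is B, whereas Bm comes from B minor. It is labeled i.

bVI, i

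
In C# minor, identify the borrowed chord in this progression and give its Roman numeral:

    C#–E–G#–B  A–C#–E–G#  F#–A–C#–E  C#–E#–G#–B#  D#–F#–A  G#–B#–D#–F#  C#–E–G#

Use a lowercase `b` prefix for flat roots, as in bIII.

In C# minor (with V from harmonic minor) the diatonic chords are C#m, D#dim, E, F#m, G#, A, B. C#–E–G#–B = C#m7, A–C#–E–G# = Amaj7, F#–A–C#–E = F#m7, D#–F#–A = D#dim, G#–B#–D#–F# = G#7 and C#–E–G# = C#m are all diatonic. C#–E#–G#–B# is not: scale degree 1 in C# minor carries C#m (i). In C# major the chord on that degree is C#maj7, so here it functions as Imaj7, borrowed from the parallel major.

Imaj7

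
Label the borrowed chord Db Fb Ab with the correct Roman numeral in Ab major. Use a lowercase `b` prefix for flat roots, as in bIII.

The root Db is the diatonic 4th degree of Ab major; the borrowing shows in the chord quality. Db–Fb–Ab is a minor chord — the form found in Ab minor, not the diatonic IV (Db). Borrowed into Ab major it is written iv.

iv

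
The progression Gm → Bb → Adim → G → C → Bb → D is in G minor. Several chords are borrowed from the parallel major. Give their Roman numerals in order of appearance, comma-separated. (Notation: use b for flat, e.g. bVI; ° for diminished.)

I, IV

The diatonic triads in G minor (with V from harmonic minor) are Gm, Adim, Bb, Cm, D, Eb, F. Gm, Bb, Adim and D are all diatonic. G (G–B–D) is not: scale degree 1 in G minor carries Gm (i). In G major the chord on that degree is G, so here it functions as I, borrowed from the parallel major. C (C–E–G) is not: scale degree 4 in G minor carries Cm (iv). In G major the chord on that degree is C, so here it functions as IV, borrowed from the parallel major.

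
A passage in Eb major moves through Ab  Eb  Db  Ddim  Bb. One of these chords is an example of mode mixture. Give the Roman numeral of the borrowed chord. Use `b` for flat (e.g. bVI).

The diatonic triads in Eb major are Eb, Fm, Gm, Ab, Bb, Cm, Ddim. Ab, Eb, Ddim and Bb are all diatonic. Db (Db–F–Ab) is not: scale degree 7 in Eb major carries Ddim (vii°). In Eb minor the chord on that degree is Db, so here it functions as bVII, borrowed from the parallel minor.

bVII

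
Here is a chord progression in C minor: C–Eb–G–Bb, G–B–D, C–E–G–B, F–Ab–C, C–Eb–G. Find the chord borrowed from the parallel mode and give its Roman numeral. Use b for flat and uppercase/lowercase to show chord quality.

The diatonic triads in C minor (with V from harmonic minor) are Cm, Ddim, Eb, Fm, G, Ab, Bb. C–Eb–G–Bb = Cm7, G–B–D = G, F–Ab–C = Fm and C–Eb–G = Cm all belong to that set. But C–E–G–B is foreign: the diatonic i on degree 1 is Cm, whereas Cmaj7 comes from C major. It is labeled Imaj7.

Imaj7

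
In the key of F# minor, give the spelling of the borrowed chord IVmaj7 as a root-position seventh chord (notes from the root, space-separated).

B D# F# A#

IVmaj7 is built on scale degree 4, which is B in both F# minor and its parallel. Building the major-seventh chord from the parallel major on B: B–D#–F#–A#.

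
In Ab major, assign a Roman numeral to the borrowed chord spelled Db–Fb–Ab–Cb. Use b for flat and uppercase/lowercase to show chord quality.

iv7

Db is scale degree 4 in Ab major. Db–Fb–Ab–Cb is a minor-seventh chord — the form found in Ab minor, not the diatonic IV (Db). Borrowed into Ab major it is written iv7.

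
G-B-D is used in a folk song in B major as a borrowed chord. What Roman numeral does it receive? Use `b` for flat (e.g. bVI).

In B major scale degree 6 is G#; G is its lowered form, from B minor. Diatonically B major has G#m (vi) on that degree; G–B–D is instead the major chord native to B minor, so it takes the label bVI.

bVI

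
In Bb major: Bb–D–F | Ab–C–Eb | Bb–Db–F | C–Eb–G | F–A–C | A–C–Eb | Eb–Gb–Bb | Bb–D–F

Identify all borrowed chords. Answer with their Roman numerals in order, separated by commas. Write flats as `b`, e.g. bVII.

The diatonic triads in Bb major are Bb, Cm, Dm, Eb, F, Gm, Adim. Bb–D–F = Bb, C–Eb–G = Cm, F–A–C = F and A–C–Eb = Adim are all diatonic. Ab–C–Eb doesn't fit — on degree 7 Bb major would have Adim (vii°). Ab is the degree-7 chord of Bb minor, so it is the borrowed bVII. Bb–Db–F is not: scale degree 1 in Bb major carries Bb (I). In Bb minor the chord on that degree is Bbm, so here it functions as i, borrowed from the parallel minor. Eb–Gb–Bb is not: scale degree 4 in Bb major carries Eb (IV). In Bb minor the chord on that degree is Ebm, so here it functions as iv, borrowed from the parallel minor.

bVII, i, iv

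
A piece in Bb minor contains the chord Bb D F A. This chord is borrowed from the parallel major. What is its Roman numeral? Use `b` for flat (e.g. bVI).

The root Bb is the diatonic 1st degree of Bb minor; the borrowing shows in the chord quality. Diatonically Bb minor has Bbm (i) on that degree; Bb–D–F–A is instead the major-seventh chord native to Bb major, so it takes the label Imaj7.

Imaj7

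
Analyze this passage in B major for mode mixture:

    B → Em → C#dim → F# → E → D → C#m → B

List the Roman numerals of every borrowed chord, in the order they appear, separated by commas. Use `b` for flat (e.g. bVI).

iv, ii°, bIII

The diatonic triads in B major are B, C#m, D#m, E, F#, G#m, A#dim. B, F#, E and C#m are all diatonic. Em (E–G–B) is not: scale degree 4 in B major carries E (IV). In B minor the chord on that degree is Em, so here it functions as iv, borrowed from the parallel minor. C#dim (C#–E–G) doesn't fit — on degree 2 B major would have C#m (ii). C#dim is the degree-2 chord of B minor, so it is the borrowed ii°. But D (D–F#–A) is foreign: the diatonic iii on degree 3 is D#m, whereas D comes from B minor. It is labeled bIII.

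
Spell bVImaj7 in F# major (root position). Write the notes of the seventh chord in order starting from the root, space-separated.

D F# A C#

bVImaj7 is built on the lowered scale degree 6. In F# major degree 6 is D#; lowered it becomes D. Stacking thirds in F# minor on D gives D–F#–A–C#.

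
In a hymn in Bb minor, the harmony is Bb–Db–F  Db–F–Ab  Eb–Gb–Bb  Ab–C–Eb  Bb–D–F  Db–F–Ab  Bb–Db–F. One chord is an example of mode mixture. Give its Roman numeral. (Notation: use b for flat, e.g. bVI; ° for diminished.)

I

The diatonic triads in Bb minor (with V from harmonic minor) are Bbm, Cdim, Db, Ebm, F, Gb, Ab. Of the given chords, Bb–Db–F = Bbm, Db–F–Ab = Db, Eb–Gb–Bb = Ebm and Ab–C–Eb = Ab are diatonic. Bb–D–F doesn't fit — on degree 1 Bb minor would have Bbm (i). Bb is the degree-1 chord of Bb major, so it is the borrowed I.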